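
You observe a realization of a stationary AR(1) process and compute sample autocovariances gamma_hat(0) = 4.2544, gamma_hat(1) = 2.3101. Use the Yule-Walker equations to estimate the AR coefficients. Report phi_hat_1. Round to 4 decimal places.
\hat\phi_{1} = 0.5430

The Yule-Walker equations for an AR(p) process read, in matrix form,
  Gamma_p phi = r_p,   with   (Gamma_p)_{ij} = gamma(|i - j|),
                       (r_p)_i = gamma(i),   i,j = 1..p.
Substitute the sample gammas (Toeplitz matrix and right-hand side of size 1):
  Gamma_p = [[4.2544]]
  r_p     = [2.3101]
With p = 1 this is the single equation gamma(0) phi_1 = gamma(1):
  phi_hat_1 = gamma(1) / gamma(0) = 2.3101 / 4.2544 = 0.5430.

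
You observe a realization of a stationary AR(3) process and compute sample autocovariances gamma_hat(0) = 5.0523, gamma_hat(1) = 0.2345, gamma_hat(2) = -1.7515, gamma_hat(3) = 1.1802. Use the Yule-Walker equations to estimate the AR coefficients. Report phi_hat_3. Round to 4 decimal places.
\hat\phi_{3} = 0.3100

The Yule-Walker equations for an AR(p) process read, in matrix form,
  Gamma_p phi = r_p,   with   (Gamma_p)_{ij} = gamma(|i - j|),
                       (r_p)_i = gamma(i),   i,j = 1..p.
Substitute the sample gammas (Toeplitz matrix and right-hand side of size 3):
  Gamma_p = [[5.0523, 0.2345, -1.7515], [0.2345, 5.0523, 0.2345], [-1.7515, 0.2345, 5.0523]]
  r_p     = [0.2345, -1.7515, 1.1802]
Written out (R1..R3):
  (R1) 5.0523 phi_1 + 0.2345 phi_2 - 1.7515 phi_3 = 0.2345
  (R2) 0.2345 phi_1 + 5.0523 phi_2 + 0.2345 phi_3 = -1.7515
  (R3) -1.7515 phi_1 + 0.2345 phi_2 + 5.0523 phi_3 = 1.1802
Gaussian elimination:
  R2 <- R2 - (0.2345/5.0523) R1 = R2 - (0.046415) R1:  5.041416 phi_2 + 0.315795 phi_3 = -1.762384
  R3 <- R3 - (-1.7515/5.0523) R1 = R3 - (-0.346674) R1:  0.315795 phi_2 + 4.445101 phi_3 = 1.261495
  R3 <- R3 - (0.315795/5.041416) R2 = R3 - (0.06264) R2:  4.425319 phi_3 = 1.371891
Back-substitution:
  phi_hat_3 = 1.371891 / 4.425319 = 0.310009
  phi_hat_2 = (-1.762384 - (0.315795)(0.310009)) / 5.041416 = -0.369
  phi_hat_1 = (0.2345 - (0.2345)(-0.369) - (-1.7515)(0.310009)) / 5.0523 = 0.171014
So phi_hat = [0.1710, -0.3690, 0.3100].
Therefore phi_hat_3 = 0.3100.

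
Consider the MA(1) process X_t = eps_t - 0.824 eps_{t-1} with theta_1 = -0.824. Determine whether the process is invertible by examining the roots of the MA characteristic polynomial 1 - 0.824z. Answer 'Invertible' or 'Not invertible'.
\text{Invertible}

The MA(q) characteristic polynomial is P(z) = 1 - 0.824z.
Invertibility requires all roots to lie outside the unit circle, i.e. |z| > 1 for every root.
This is linear in z: 1 + (-0.824) z = 0  =>  z = -1/(-0.824) = 1.213592,  |z| = 1.213592.
Moduli of all roots: 1.2136.
All moduli strictly greater than 1? Yes.
Verdict: Invertible.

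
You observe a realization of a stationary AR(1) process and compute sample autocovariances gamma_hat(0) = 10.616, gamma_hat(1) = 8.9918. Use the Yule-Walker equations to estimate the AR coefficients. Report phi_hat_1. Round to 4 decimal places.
\hat\phi_{1} = 0.8470

The Yule-Walker equations for an AR(p) process read, in matrix form,
  Gamma_p phi = r_p,   with   (Gamma_p)_{ij} = gamma(|i - j|),
                       (r_p)_i = gamma(i),   i,j = 1..p.
Substitute the sample gammas (Toeplitz matrix and right-hand side of size 1):
  Gamma_p = [[10.616]]
  r_p     = [8.9918]
With p = 1 this is the single equation gamma(0) phi_1 = gamma(1):
  phi_hat_1 = gamma(1) / gamma(0) = 8.9918 / 10.616 = 0.8470.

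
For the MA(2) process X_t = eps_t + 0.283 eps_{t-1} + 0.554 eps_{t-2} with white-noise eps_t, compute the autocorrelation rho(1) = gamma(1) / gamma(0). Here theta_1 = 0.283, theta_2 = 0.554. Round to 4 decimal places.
\rho(1) = 0.3171

For an MA(q) process with theta_0 = 1, the autocovariance is
  gamma(k) = sigma^2 * sum_{i=0..q-k} theta_i * theta_{i+k},
and rho(k) = gamma(k) / gamma(0). Sigma^2 cancels.
  numerator   = (1)*(0.283) + (0.283)*(0.554) = 0.439782.
  denominator = (1)^2 + (0.283)^2 + (0.554)^2 = 1.387005.
  rho(1) = 0.439782 / 1.387005 = 0.3171.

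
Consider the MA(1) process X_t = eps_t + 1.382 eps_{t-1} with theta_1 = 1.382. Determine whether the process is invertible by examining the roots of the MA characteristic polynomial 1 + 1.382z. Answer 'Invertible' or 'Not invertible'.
\text{Not invertible}

The MA(q) characteristic polynomial is P(z) = 1 + 1.382z.
Invertibility requires all roots to lie outside the unit circle, i.e. |z| > 1 for every root.
This is linear in z: 1 + (1.382) z = 0  =>  z = -1/(1.382) = -0.723589,  |z| = 0.723589.
Moduli of all roots: 0.7236.
All moduli strictly greater than 1? No.
Verdict: Not invertible.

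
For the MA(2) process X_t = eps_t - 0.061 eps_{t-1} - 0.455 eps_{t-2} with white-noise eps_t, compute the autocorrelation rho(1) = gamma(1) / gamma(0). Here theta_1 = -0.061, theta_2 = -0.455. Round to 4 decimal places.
\rho(1) = -0.0275

For an MA(q) process with theta_0 = 1, the autocovariance is
  gamma(k) = sigma^2 * sum_{i=0..q-k} theta_i * theta_{i+k},
and rho(k) = gamma(k) / gamma(0). Sigma^2 cancels.
  numerator   = (1)*(-0.061) + (-0.061)*(-0.455) = -0.033245.
  denominator = (1)^2 + (-0.061)^2 + (-0.455)^2 = 1.210746.
  rho(1) = -0.033245 / 1.210746 = -0.0275.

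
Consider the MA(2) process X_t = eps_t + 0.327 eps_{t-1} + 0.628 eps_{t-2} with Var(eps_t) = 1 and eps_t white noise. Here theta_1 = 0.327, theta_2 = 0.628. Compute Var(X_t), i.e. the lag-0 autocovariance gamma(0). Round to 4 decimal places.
\gamma(0) = 1.5013

For an MA(q) process X_t = eps_t + sum_i theta_i eps_{t-i} with
Var(eps_t) = sigma^2, the variance is
  gamma(0) = sigma^2 * (1 + sum_i theta_i^2).
  sum_i theta_i^2 = (0.327)^2 + (0.628)^2 = 0.106929 + 0.394384 = 0.501313.
  gamma(0) = 1 * (1 + 0.501313) = 1 * 1.501313 = 1.501313, which rounds to 1.5013.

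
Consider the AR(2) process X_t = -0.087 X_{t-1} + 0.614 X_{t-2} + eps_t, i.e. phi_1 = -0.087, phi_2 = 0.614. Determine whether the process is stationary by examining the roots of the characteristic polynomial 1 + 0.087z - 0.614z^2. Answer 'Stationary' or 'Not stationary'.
\text{Stationary}

The AR(p) characteristic polynomial is P(z) = 1 + 0.087z - 0.614z^2.
Stationarity requires all roots to lie outside the unit circle, i.e. |z| > 1 for every root.
Set 1 + (0.087) z + (-0.614) z^2 = 0, i.e. a z^2 + b z + c = 0 with a = -0.614, b = 0.087, c = 1.
Discriminant D = b^2 - 4ac = (0.087)^2 - 4*(-0.614)*1 = 0.007569 - (-2.456) = 2.463569.
D >= 0, so the roots are real: z = (-b +/- sqrt(D)) / (2a) = (-0.087 +/- 1.569576) / (-1.228).
  z_1 = (-0.087 + 1.569576) / (-1.228) = -1.2073,   |z_1| = 1.2073.
  z_2 = (-0.087 - 1.569576) / (-1.228) = 1.349,   |z_2| = 1.349.
Moduli of all roots: 1.2073, 1.3490.
All moduli strictly greater than 1? Yes.
Verdict: Stationary.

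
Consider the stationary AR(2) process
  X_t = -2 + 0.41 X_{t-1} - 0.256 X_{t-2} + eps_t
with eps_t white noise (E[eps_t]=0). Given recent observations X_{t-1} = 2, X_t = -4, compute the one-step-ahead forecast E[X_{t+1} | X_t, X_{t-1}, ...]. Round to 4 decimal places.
E[X_{t+1} \mid \mathcal F_t] = -4.1520

For an AR(p) model X_t = c + sum_i phi_i X_{t-i} + eps_t, the
one-step-ahead conditional mean is
  E[X_{t+1} | X_t, ...] = c + sum_i phi_i X_{t+1-i}.
Substitute known values:
  E[X_{t+1} | ...] = -2 + (0.41) * (-4) + (-0.256) * (2)
                   = -4.1520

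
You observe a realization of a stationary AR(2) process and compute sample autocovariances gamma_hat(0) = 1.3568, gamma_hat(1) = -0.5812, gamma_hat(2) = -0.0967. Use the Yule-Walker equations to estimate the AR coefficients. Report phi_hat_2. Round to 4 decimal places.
\hat\phi_{2} = -0.3120

The Yule-Walker equations for an AR(p) process read, in matrix form,
  Gamma_p phi = r_p,   with   (Gamma_p)_{ij} = gamma(|i - j|),
                       (r_p)_i = gamma(i),   i,j = 1..p.
Substitute the sample gammas (Toeplitz matrix and right-hand side of size 2):
  Gamma_p = [[1.3568, -0.5812], [-0.5812, 1.3568]]
  r_p     = [-0.5812, -0.0967]
Written out:
  1.3568 phi_1 - 0.5812 phi_2 = -0.5812
  -0.5812 phi_1 + 1.3568 phi_2 = -0.0967
Solve by Cramer's rule:
  det = gamma(0)^2 - gamma(1)^2 = (1.3568)^2 - (-0.5812)^2 = 1.84090624 - 0.33779344 = 1.5031128
  phi_hat_1 = [gamma(1) gamma(0) - gamma(1) gamma(2)] / det = [(-0.5812)(1.3568) - (-0.5812)(-0.0967)] / 1.5031128 = -0.8447742 / 1.5031128 = -0.562
  phi_hat_2 = [gamma(0) gamma(2) - gamma(1)^2] / det = [(1.3568)(-0.0967) - (-0.5812)^2] / 1.5031128 = -0.468996 / 1.5031128 = -0.312
So phi_hat = [-0.5620, -0.3120].
Therefore phi_hat_2 = -0.3120.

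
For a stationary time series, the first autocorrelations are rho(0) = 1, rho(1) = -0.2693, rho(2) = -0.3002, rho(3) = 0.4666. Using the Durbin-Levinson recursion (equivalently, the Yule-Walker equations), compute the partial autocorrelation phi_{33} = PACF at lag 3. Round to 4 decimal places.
\phi_{33} = 0.3151

The PACF at lag k is phi_{kk}, the last component of the solution
to the Yule-Walker system G_k phi = r_k where
  (G_k)_{ij} = rho(|i - j|), (r_k)_i = rho(i), i,j = 1..k.
Equivalently, Durbin-Levinson gives phi_{kk} iteratively:
  phi_{11} = rho(1)
  phi_{kk} = [rho(k) - sum_{j=1..k-1} phi_{k-1,j} rho(k-j)]
            / [1 - sum_{j=1..k-1} phi_{k-1,j} rho(j)],
  phi_{k,j} = phi_{k-1,j} - phi_{kk} phi_{k-1,k-j},  j = 1..k-1.
Step k = 1:
  phi_11 = rho(1) = -0.2693.
Step k = 2:
  phi_22 = [rho(2) - phi_11 rho(1)] / [1 - phi_11 rho(1)] = [-0.3002 - (-0.2693)(-0.2693)] / [1 - (-0.2693)(-0.2693)]
         = -0.37272249 / 0.92747751 = -0.401867.
  Update: phi_21 = phi_11 - phi_22 phi_11 = -0.2693 - (-0.401867)(-0.2693) = -0.377523.
Step k = 3:
  phi_33 = [rho(3) - phi_21 rho(2) - phi_22 rho(1)] / [1 - phi_21 rho(1) - phi_22 rho(2)]
    numerator   = 0.4666 - (-0.377523)(-0.3002) - (-0.401867)(-0.2693) = 0.24504492
    denominator = 1 - (-0.377523)(-0.2693) - (-0.401867)(-0.3002) = 0.77769269
  phi_33 = 0.24504492 / 0.77769269 = 0.3151.
Therefore phi_{33} = 0.3151.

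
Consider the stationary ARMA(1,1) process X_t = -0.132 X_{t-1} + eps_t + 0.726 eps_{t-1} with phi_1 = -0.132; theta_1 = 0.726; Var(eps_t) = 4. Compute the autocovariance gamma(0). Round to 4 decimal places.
\gamma(0) = 5.4364

Multiply the model equation by X_{t-k} and take expectations. With theta_0 = psi_0 = 1 and psi_j the MA(infinity) weights, this gives
  gamma(k) - sum_i phi_i gamma(k-i) = c_k,
  c_k = sigma^2 * sum_{j=k..q} theta_j psi_{j-k}   (c_k = 0 for k > q),
using gamma(-m) = gamma(m).
psi-weights needed (psi_j = theta_j + sum_i phi_i psi_{j-i}):
  psi_1 = theta_1 + phi_1 = 0.726 + (-0.132) = 0.594
Right-hand sides:
  c_0 = sigma^2 (1 + theta_1 psi_1) = 4 * (1 + (0.726)(0.594)) = 4 * 1.431244 = 5.724976
  c_1 = sigma^2 theta_1 = 4 * (0.726) = 2.904
  c_2 = 0
Equations for k = 0 and k = 1 (AR order 1):
  gamma(0) = phi_1 gamma(1) + c_0
  gamma(1) = phi_1 gamma(0) + c_1
Substituting the second into the first: gamma(0) (1 - phi_1^2) = c_0 + phi_1 c_1, so
  gamma(0) = (c_0 + phi_1 c_1) / (1 - phi_1^2) = (5.724976 + (-0.132)(2.904)) / (1 - (-0.132)^2) = 5.341648 / 0.982576 = 5.436371.
Therefore gamma(0) = 5.4364 (to 4 decimal places).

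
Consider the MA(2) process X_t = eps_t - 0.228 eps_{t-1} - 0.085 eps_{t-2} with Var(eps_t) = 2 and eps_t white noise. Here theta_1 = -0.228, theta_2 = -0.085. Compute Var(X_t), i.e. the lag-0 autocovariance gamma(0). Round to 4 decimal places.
\gamma(0) = 2.1184

For an MA(q) process X_t = eps_t + sum_i theta_i eps_{t-i} with
Var(eps_t) = sigma^2, the variance is
  gamma(0) = sigma^2 * (1 + sum_i theta_i^2).
  sum_i theta_i^2 = (-0.228)^2 + (-0.085)^2 = 0.051984 + 0.007225 = 0.059209.
  gamma(0) = 2 * (1 + 0.059209) = 2 * 1.059209 = 2.118418, which rounds to 2.1184.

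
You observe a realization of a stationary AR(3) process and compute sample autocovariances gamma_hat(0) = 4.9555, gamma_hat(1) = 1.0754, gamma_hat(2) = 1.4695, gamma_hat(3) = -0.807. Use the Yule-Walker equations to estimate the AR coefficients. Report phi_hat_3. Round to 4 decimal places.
\hat\phi_{3} = -0.3010

The Yule-Walker equations for an AR(p) process read, in matrix form,
  Gamma_p phi = r_p,   with   (Gamma_p)_{ij} = gamma(|i - j|),
                       (r_p)_i = gamma(i),   i,j = 1..p.
Substitute the sample gammas (Toeplitz matrix and right-hand side of size 3):
  Gamma_p = [[4.9555, 1.0754, 1.4695], [1.0754, 4.9555, 1.0754], [1.4695, 1.0754, 4.9555]]
  r_p     = [1.0754, 1.4695, -0.807]
Written out (R1..R3):
  (R1) 4.9555 phi_1 + 1.0754 phi_2 + 1.4695 phi_3 = 1.0754
  (R2) 1.0754 phi_1 + 4.9555 phi_2 + 1.0754 phi_3 = 1.4695
  (R3) 1.4695 phi_1 + 1.0754 phi_2 + 4.9555 phi_3 = -0.807
Gaussian elimination:
  R2 <- R2 - (1.0754/4.9555) R1 = R2 - (0.217011) R1:  4.722126 phi_2 + 0.756502 phi_3 = 1.236126
  R3 <- R3 - (1.4695/4.9555) R1 = R3 - (0.296539) R1:  0.756502 phi_2 + 4.519736 phi_3 = -1.125898
  R3 <- R3 - (0.756502/4.722126) R2 = R3 - (0.160204) R2:  4.398541 phi_3 = -1.32393
Back-substitution:
  phi_hat_3 = -1.32393 / 4.398541 = -0.300993
  phi_hat_2 = (1.236126 - (0.756502)(-0.300993)) / 4.722126 = 0.309993
  phi_hat_1 = (1.0754 - (1.0754)(0.309993) - (1.4695)(-0.300993)) / 4.9555 = 0.238996
So phi_hat = [0.2390, 0.3100, -0.3010].
Therefore phi_hat_3 = -0.3010.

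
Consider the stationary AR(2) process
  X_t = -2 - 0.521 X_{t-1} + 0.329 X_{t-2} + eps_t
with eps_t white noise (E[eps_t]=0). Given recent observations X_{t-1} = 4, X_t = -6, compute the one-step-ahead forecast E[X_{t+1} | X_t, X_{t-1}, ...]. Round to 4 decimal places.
E[X_{t+1} \mid \mathcal F_t] = 2.4420

For an AR(p) model X_t = c + sum_i phi_i X_{t-i} + eps_t, the
one-step-ahead conditional mean is
  E[X_{t+1} | X_t, ...] = c + sum_i phi_i X_{t+1-i}.
Substitute known values:
  E[X_{t+1} | ...] = -2 + (-0.521) * (-6) + (0.329) * (4)
                   = 2.4420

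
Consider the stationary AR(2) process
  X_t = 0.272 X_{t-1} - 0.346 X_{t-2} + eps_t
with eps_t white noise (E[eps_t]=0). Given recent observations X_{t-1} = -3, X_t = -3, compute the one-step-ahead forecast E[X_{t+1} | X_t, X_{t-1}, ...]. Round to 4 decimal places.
E[X_{t+1} \mid \mathcal F_t] = 0.2220

For an AR(p) model X_t = c + sum_i phi_i X_{t-i} + eps_t, the
one-step-ahead conditional mean is
  E[X_{t+1} | X_t, ...] = c + sum_i phi_i X_{t+1-i}.
Substitute known values:
  E[X_{t+1} | ...] = (0.272) * (-3) + (-0.346) * (-3)
                   = 0.2220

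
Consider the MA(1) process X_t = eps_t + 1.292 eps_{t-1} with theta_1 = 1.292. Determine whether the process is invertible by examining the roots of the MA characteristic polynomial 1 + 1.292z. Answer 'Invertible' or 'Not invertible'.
\text{Not invertible}

The MA(q) characteristic polynomial is P(z) = 1 + 1.292z.
Invertibility requires all roots to lie outside the unit circle, i.e. |z| > 1 for every root.
This is linear in z: 1 + (1.292) z = 0  =>  z = -1/(1.292) = -0.773994,  |z| = 0.773994.
Moduli of all roots: 0.7740.
All moduli strictly greater than 1? No.
Verdict: Not invertible.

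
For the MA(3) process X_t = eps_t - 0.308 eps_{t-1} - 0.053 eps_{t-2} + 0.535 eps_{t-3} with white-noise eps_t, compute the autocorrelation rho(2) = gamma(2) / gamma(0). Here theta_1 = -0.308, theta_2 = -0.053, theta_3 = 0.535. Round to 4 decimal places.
\rho(2) = -0.1574

For an MA(q) process with theta_0 = 1, the autocovariance is
  gamma(k) = sigma^2 * sum_{i=0..q-k} theta_i * theta_{i+k},
and rho(k) = gamma(k) / gamma(0). Sigma^2 cancels.
  numerator   = (1)*(-0.053) + (-0.308)*(0.535) = -0.21778.
  denominator = (1)^2 + (-0.308)^2 + (-0.053)^2 + (0.535)^2 = 1.383898.
  rho(2) = -0.21778 / 1.383898 = -0.1574.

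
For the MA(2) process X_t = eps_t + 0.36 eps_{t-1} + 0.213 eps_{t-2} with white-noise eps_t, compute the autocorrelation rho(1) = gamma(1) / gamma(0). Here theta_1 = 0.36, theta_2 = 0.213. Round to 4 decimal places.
\rho(1) = 0.3717

For an MA(q) process with theta_0 = 1, the autocovariance is
  gamma(k) = sigma^2 * sum_{i=0..q-k} theta_i * theta_{i+k},
and rho(k) = gamma(k) / gamma(0). Sigma^2 cancels.
  numerator   = (1)*(0.36) + (0.36)*(0.213) = 0.43668.
  denominator = (1)^2 + (0.36)^2 + (0.213)^2 = 1.174969.
  rho(1) = 0.43668 / 1.174969 = 0.3717.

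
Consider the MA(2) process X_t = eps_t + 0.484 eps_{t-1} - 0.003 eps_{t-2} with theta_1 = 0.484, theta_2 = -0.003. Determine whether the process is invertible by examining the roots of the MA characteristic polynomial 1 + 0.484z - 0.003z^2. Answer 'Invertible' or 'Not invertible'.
\text{Invertible}

The MA(q) characteristic polynomial is P(z) = 1 + 0.484z - 0.003z^2.
Invertibility requires all roots to lie outside the unit circle, i.e. |z| > 1 for every root.
Set 1 + (0.484) z + (-0.003) z^2 = 0, i.e. a z^2 + b z + c = 0 with a = -0.003, b = 0.484, c = 1.
Discriminant D = b^2 - 4ac = (0.484)^2 - 4*(-0.003)*1 = 0.234256 - (-0.012) = 0.246256.
D >= 0, so the roots are real: z = (-b +/- sqrt(D)) / (2a) = (-0.484 +/- 0.496242) / (-0.006).
  z_1 = (-0.484 + 0.496242) / (-0.006) = -2.0403,   |z_1| = 2.0403.
  z_2 = (-0.484 - 0.496242) / (-0.006) = 163.3736,   |z_2| = 163.3736.
Moduli of all roots: 2.0403, 163.3736.
All moduli strictly greater than 1? Yes.
Verdict: Invertible.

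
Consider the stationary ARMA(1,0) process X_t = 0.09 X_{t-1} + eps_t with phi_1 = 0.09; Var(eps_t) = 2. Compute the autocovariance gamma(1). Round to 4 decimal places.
\gamma(1) = 0.1815

Multiply the model equation by X_{t-k} and take expectations. With theta_0 = psi_0 = 1 and psi_j the MA(infinity) weights, this gives
  gamma(k) - sum_i phi_i gamma(k-i) = c_k,
  c_k = sigma^2 * sum_{j=k..q} theta_j psi_{j-k}   (c_k = 0 for k > q),
using gamma(-m) = gamma(m).
Pure AR (q = 0): c_0 = sigma^2 = 2, c_k = 0 for k >= 1.
Equations for k = 0 and k = 1 (AR order 1):
  gamma(0) = phi_1 gamma(1) + c_0
  gamma(1) = phi_1 gamma(0) + c_1
Substituting the second into the first: gamma(0) (1 - phi_1^2) = c_0 + phi_1 c_1, so
  gamma(0) = c_0 / (1 - phi_1^2) = 2 / (1 - (0.09)^2) = 2 / 0.9919 = 2.016332.
  gamma(1) = phi_1 gamma(0) = (0.09)(2.016332) = 0.18147.
Therefore gamma(1) = 0.1815 (to 4 decimal places).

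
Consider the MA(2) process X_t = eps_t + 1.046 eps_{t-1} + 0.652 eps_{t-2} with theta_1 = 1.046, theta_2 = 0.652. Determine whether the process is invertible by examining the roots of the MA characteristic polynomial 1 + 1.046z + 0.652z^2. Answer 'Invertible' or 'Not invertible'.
\text{Invertible}

The MA(q) characteristic polynomial is P(z) = 1 + 1.046z + 0.652z^2.
Invertibility requires all roots to lie outside the unit circle, i.e. |z| > 1 for every root.
Set 1 + (1.046) z + (0.652) z^2 = 0, i.e. a z^2 + b z + c = 0 with a = 0.652, b = 1.046, c = 1.
Discriminant D = b^2 - 4ac = (1.046)^2 - 4*(0.652)*1 = 1.094116 - (2.608) = -1.513884.
D < 0, so the roots are the complex-conjugate pair z = (-b +/- i sqrt(-D)) / (2a) = -0.8021 +/- 0.9436i.
For a conjugate pair |z|^2 = z * conj(z) = (product of roots) = c/a = 1/(0.652) = 1.533742, so |z| = sqrt(1.533742) = 1.2384 for both roots.
Moduli of all roots: 1.2384, 1.2384.
All moduli strictly greater than 1? Yes.
Verdict: Invertible.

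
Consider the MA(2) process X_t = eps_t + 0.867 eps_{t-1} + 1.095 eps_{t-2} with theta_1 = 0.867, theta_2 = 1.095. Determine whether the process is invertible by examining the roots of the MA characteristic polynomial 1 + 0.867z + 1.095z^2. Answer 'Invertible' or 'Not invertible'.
\text{Not invertible}

The MA(q) characteristic polynomial is P(z) = 1 + 0.867z + 1.095z^2.
Invertibility requires all roots to lie outside the unit circle, i.e. |z| > 1 for every root.
Set 1 + (0.867) z + (1.095) z^2 = 0, i.e. a z^2 + b z + c = 0 with a = 1.095, b = 0.867, c = 1.
Discriminant D = b^2 - 4ac = (0.867)^2 - 4*(1.095)*1 = 0.751689 - (4.38) = -3.628311.
D < 0, so the roots are the complex-conjugate pair z = (-b +/- i sqrt(-D)) / (2a) = -0.3959 +/- 0.8698i.
For a conjugate pair |z|^2 = z * conj(z) = (product of roots) = c/a = 1/(1.095) = 0.913242, so |z| = sqrt(0.913242) = 0.9556 for both roots.
Moduli of all roots: 0.9556, 0.9556.
All moduli strictly greater than 1? No.
Verdict: Not invertible.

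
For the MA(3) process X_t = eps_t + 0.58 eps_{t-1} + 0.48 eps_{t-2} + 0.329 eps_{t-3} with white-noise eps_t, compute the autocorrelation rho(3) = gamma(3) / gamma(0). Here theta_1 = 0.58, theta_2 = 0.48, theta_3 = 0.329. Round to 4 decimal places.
\rho(3) = 0.1964

For an MA(q) process with theta_0 = 1, the autocovariance is
  gamma(k) = sigma^2 * sum_{i=0..q-k} theta_i * theta_{i+k},
and rho(k) = gamma(k) / gamma(0). Sigma^2 cancels.
  numerator   = (1)*(0.329) = 0.329.
  denominator = (1)^2 + (0.58)^2 + (0.48)^2 + (0.329)^2 = 1.675041.
  rho(3) = 0.329 / 1.675041 = 0.1964.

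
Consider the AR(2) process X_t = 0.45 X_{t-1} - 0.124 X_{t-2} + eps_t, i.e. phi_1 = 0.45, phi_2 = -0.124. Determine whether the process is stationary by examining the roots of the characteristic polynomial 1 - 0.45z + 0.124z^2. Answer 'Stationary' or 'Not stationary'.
\text{Stationary}

The AR(p) characteristic polynomial is P(z) = 1 - 0.45z + 0.124z^2.
Stationarity requires all roots to lie outside the unit circle, i.e. |z| > 1 for every root.
Set 1 + (-0.45) z + (0.124) z^2 = 0, i.e. a z^2 + b z + c = 0 with a = 0.124, b = -0.45, c = 1.
Discriminant D = b^2 - 4ac = (-0.45)^2 - 4*(0.124)*1 = 0.2025 - (0.496) = -0.2935.
D < 0, so the roots are the complex-conjugate pair z = (-b +/- i sqrt(-D)) / (2a) = 1.8145 +/- 2.1845i.
For a conjugate pair |z|^2 = z * conj(z) = (product of roots) = c/a = 1/(0.124) = 8.064516, so |z| = sqrt(8.064516) = 2.8398 for both roots.
Moduli of all roots: 2.8398, 2.8398.
All moduli strictly greater than 1? Yes.
Verdict: Stationary.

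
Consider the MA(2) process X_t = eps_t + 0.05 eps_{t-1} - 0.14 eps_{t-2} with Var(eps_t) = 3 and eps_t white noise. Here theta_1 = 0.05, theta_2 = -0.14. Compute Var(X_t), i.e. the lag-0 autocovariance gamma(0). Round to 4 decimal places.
\gamma(0) = 3.0663

For an MA(q) process X_t = eps_t + sum_i theta_i eps_{t-i} with
Var(eps_t) = sigma^2, the variance is
  gamma(0) = sigma^2 * (1 + sum_i theta_i^2).
  sum_i theta_i^2 = (0.05)^2 + (-0.14)^2 = 0.0025 + 0.0196 = 0.0221.
  gamma(0) = 3 * (1 + 0.0221) = 3 * 1.0221 = 3.0663.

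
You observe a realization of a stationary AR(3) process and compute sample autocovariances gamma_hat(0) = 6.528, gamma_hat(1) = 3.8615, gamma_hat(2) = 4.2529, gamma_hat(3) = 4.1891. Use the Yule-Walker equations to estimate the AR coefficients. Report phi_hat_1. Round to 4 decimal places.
\hat\phi_{1} = 0.1710

The Yule-Walker equations for an AR(p) process read, in matrix form,
  Gamma_p phi = r_p,   with   (Gamma_p)_{ij} = gamma(|i - j|),
                       (r_p)_i = gamma(i),   i,j = 1..p.
Substitute the sample gammas (Toeplitz matrix and right-hand side of size 3):
  Gamma_p = [[6.528, 3.8615, 4.2529], [3.8615, 6.528, 3.8615], [4.2529, 3.8615, 6.528]]
  r_p     = [3.8615, 4.2529, 4.1891]
Written out (R1..R3):
  (R1) 6.528 phi_1 + 3.8615 phi_2 + 4.2529 phi_3 = 3.8615
  (R2) 3.8615 phi_1 + 6.528 phi_2 + 3.8615 phi_3 = 4.2529
  (R3) 4.2529 phi_1 + 3.8615 phi_2 + 6.528 phi_3 = 4.1891
Gaussian elimination:
  R2 <- R2 - (3.8615/6.528) R1 = R2 - (0.591529) R1:  4.243812 phi_2 + 1.345787 phi_3 = 1.968712
  R3 <- R3 - (4.2529/6.528) R1 = R3 - (0.651486) R1:  1.345787 phi_2 + 3.757296 phi_3 = 1.673387
  R3 <- R3 - (1.345787/4.243812) R2 = R3 - (0.317118) R2:  3.330523 phi_3 = 1.049074
Back-substitution:
  phi_hat_3 = 1.049074 / 3.330523 = 0.314988
  phi_hat_2 = (1.968712 - (1.345787)(0.314988)) / 4.243812 = 0.364014
  phi_hat_1 = (3.8615 - (3.8615)(0.364014) - (4.2529)(0.314988)) / 6.528 = 0.170994
So phi_hat = [0.1710, 0.3640, 0.3150].
Therefore phi_hat_1 = 0.1710.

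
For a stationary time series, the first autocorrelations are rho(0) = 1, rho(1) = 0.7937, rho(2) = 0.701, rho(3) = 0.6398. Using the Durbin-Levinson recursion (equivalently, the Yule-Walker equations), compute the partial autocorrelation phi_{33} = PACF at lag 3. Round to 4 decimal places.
\phi_{33} = 0.1062

The PACF at lag k is phi_{kk}, the last component of the solution
to the Yule-Walker system G_k phi = r_k where
  (G_k)_{ij} = rho(|i - j|), (r_k)_i = rho(i), i,j = 1..k.
Equivalently, Durbin-Levinson gives phi_{kk} iteratively:
  phi_{11} = rho(1)
  phi_{kk} = [rho(k) - sum_{j=1..k-1} phi_{k-1,j} rho(k-j)]
            / [1 - sum_{j=1..k-1} phi_{k-1,j} rho(j)],
  phi_{k,j} = phi_{k-1,j} - phi_{kk} phi_{k-1,k-j},  j = 1..k-1.
Step k = 1:
  phi_11 = rho(1) = 0.7937.
Step k = 2:
  phi_22 = [rho(2) - phi_11 rho(1)] / [1 - phi_11 rho(1)] = [0.701 - (0.7937)(0.7937)] / [1 - (0.7937)(0.7937)]
         = 0.07104031 / 0.37004031 = 0.19198.
  Update: phi_21 = phi_11 - phi_22 phi_11 = 0.7937 - (0.19198)(0.7937) = 0.641326.
Step k = 3:
  phi_33 = [rho(3) - phi_21 rho(2) - phi_22 rho(1)] / [1 - phi_21 rho(1) - phi_22 rho(2)]
    numerator   = 0.6398 - (0.641326)(0.701) - (0.19198)(0.7937) = 0.03785634
    denominator = 1 - (0.641326)(0.7937) - (0.19198)(0.701) = 0.356402
  phi_33 = 0.03785634 / 0.356402 = 0.1062.
Therefore phi_{33} = 0.1062.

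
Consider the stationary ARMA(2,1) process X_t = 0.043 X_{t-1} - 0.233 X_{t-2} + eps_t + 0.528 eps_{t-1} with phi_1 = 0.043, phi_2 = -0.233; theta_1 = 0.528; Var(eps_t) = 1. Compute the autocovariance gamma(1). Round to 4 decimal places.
\gamma(1) = 0.4768

Multiply the model equation by X_{t-k} and take expectations. With theta_0 = psi_0 = 1 and psi_j the MA(infinity) weights, this gives
  gamma(k) - sum_i phi_i gamma(k-i) = c_k,
  c_k = sigma^2 * sum_{j=k..q} theta_j psi_{j-k}   (c_k = 0 for k > q),
using gamma(-m) = gamma(m).
psi-weights needed (psi_j = theta_j + sum_i phi_i psi_{j-i}):
  psi_1 = theta_1 + phi_1 = 0.528 + (0.043) = 0.571
Right-hand sides:
  c_0 = sigma^2 (1 + theta_1 psi_1) = 1 * (1 + (0.528)(0.571)) = 1 * 1.301488 = 1.301488
  c_1 = sigma^2 theta_1 = 1 * (0.528) = 0.528
  c_2 = 0
Equations for k = 0, 1, 2 (AR order 2, c_2 = 0):
  (E0) gamma(0) = phi_1 gamma(1) + phi_2 gamma(2) + c_0
  (E1) gamma(1) = phi_1 gamma(0) + phi_2 gamma(1) + c_1
  (E2) gamma(2) = phi_1 gamma(1) + phi_2 gamma(0)
From (E1): gamma(1) = A gamma(0) + B with
  A = phi_1 / (1 - phi_2) = 0.043 / 1.233 = 0.034874,   B = c_1 / (1 - phi_2) = 0.528 / 1.233 = 0.428224.
Insert (E2) into (E0): gamma(0) (1 - phi_2^2) = phi_1 (1 + phi_2) gamma(1) + c_0.
  phi_1 (1 + phi_2) = (0.043)(0.767) = 0.032981,   1 - phi_2^2 = 0.945711.
Replace gamma(1) by A gamma(0) + B and collect gamma(0):
  gamma(0) [0.945711 - (0.032981)(0.034874)] = (0.032981)(0.428224) + 1.301488
  gamma(0) * 0.944561 = 1.315611
  gamma(0) = 1.315611 / 0.944561 = 1.392829.
  gamma(1) = A gamma(0) + B = (0.034874)(1.392829) + (0.428224) = 0.476798.
Therefore gamma(1) = 0.4768 (to 4 decimal places).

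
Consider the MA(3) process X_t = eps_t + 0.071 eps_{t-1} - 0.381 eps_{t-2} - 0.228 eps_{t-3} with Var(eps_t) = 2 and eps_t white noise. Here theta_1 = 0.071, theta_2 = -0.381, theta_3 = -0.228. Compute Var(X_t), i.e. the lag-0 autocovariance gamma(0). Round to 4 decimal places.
\gamma(0) = 2.4044

For an MA(q) process X_t = eps_t + sum_i theta_i eps_{t-i} with
Var(eps_t) = sigma^2, the variance is
  gamma(0) = sigma^2 * (1 + sum_i theta_i^2).
  sum_i theta_i^2 = (0.071)^2 + (-0.381)^2 + (-0.228)^2 = 0.005041 + 0.145161 + 0.051984 = 0.202186.
  gamma(0) = 2 * (1 + 0.202186) = 2 * 1.202186 = 2.404372, which rounds to 2.4044.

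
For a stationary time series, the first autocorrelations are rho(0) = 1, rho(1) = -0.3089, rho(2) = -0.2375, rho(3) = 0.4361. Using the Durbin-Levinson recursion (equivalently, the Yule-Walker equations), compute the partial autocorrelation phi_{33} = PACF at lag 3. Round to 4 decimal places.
\phi_{33} = 0.2839

The PACF at lag k is phi_{kk}, the last component of the solution
to the Yule-Walker system G_k phi = r_k where
  (G_k)_{ij} = rho(|i - j|), (r_k)_i = rho(i), i,j = 1..k.
Equivalently, Durbin-Levinson gives phi_{kk} iteratively:
  phi_{11} = rho(1)
  phi_{kk} = [rho(k) - sum_{j=1..k-1} phi_{k-1,j} rho(k-j)]
            / [1 - sum_{j=1..k-1} phi_{k-1,j} rho(j)],
  phi_{k,j} = phi_{k-1,j} - phi_{kk} phi_{k-1,k-j},  j = 1..k-1.
Step k = 1:
  phi_11 = rho(1) = -0.3089.
Step k = 2:
  phi_22 = [rho(2) - phi_11 rho(1)] / [1 - phi_11 rho(1)] = [-0.2375 - (-0.3089)(-0.3089)] / [1 - (-0.3089)(-0.3089)]
         = -0.33291921 / 0.90458079 = -0.368037.
  Update: phi_21 = phi_11 - phi_22 phi_11 = -0.3089 - (-0.368037)(-0.3089) = -0.422587.
Step k = 3:
  phi_33 = [rho(3) - phi_21 rho(2) - phi_22 rho(1)] / [1 - phi_21 rho(1) - phi_22 rho(2)]
    numerator   = 0.4361 - (-0.422587)(-0.2375) - (-0.368037)(-0.3089) = 0.22204904
    denominator = 1 - (-0.422587)(-0.3089) - (-0.368037)(-0.2375) = 0.7820542
  phi_33 = 0.22204904 / 0.7820542 = 0.2839.
Therefore phi_{33} = 0.2839.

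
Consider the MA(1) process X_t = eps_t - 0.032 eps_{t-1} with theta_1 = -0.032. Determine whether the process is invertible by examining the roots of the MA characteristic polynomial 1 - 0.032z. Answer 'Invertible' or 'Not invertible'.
\text{Invertible}

The MA(q) characteristic polynomial is P(z) = 1 - 0.032z.
Invertibility requires all roots to lie outside the unit circle, i.e. |z| > 1 for every root.
This is linear in z: 1 + (-0.032) z = 0  =>  z = -1/(-0.032) = 31.25,  |z| = 31.25.
Moduli of all roots: 31.2500.
All moduli strictly greater than 1? Yes.
Verdict: Invertible.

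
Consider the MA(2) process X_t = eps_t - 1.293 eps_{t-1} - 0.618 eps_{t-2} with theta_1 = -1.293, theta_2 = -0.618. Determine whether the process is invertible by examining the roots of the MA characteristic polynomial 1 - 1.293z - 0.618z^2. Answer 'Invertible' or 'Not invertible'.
\text{Not invertible}

The MA(q) characteristic polynomial is P(z) = 1 - 1.293z - 0.618z^2.
Invertibility requires all roots to lie outside the unit circle, i.e. |z| > 1 for every root.
Set 1 + (-1.293) z + (-0.618) z^2 = 0, i.e. a z^2 + b z + c = 0 with a = -0.618, b = -1.293, c = 1.
Discriminant D = b^2 - 4ac = (-1.293)^2 - 4*(-0.618)*1 = 1.671849 - (-2.472) = 4.143849.
D >= 0, so the roots are real: z = (-b +/- sqrt(D)) / (2a) = (1.293 +/- 2.035645) / (-1.236).
  z_1 = (1.293 + 2.035645) / (-1.236) = -2.6931,   |z_1| = 2.6931.
  z_2 = (1.293 - 2.035645) / (-1.236) = 0.6008,   |z_2| = 0.6008.
Moduli of all roots: 2.6931, 0.6008.
All moduli strictly greater than 1? No.
Verdict: Not invertible.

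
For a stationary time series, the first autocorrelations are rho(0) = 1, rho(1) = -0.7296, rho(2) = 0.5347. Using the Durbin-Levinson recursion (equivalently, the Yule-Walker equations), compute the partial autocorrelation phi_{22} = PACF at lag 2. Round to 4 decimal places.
\phi_{22} = 0.0051

The PACF at lag k is phi_{kk}, the last component of the solution
to the Yule-Walker system G_k phi = r_k where
  (G_k)_{ij} = rho(|i - j|), (r_k)_i = rho(i), i,j = 1..k.
Equivalently, Durbin-Levinson gives phi_{kk} iteratively:
  phi_{11} = rho(1)
  phi_{kk} = [rho(k) - sum_{j=1..k-1} phi_{k-1,j} rho(k-j)]
            / [1 - sum_{j=1..k-1} phi_{k-1,j} rho(j)],
  phi_{k,j} = phi_{k-1,j} - phi_{kk} phi_{k-1,k-j},  j = 1..k-1.
Step k = 1:
  phi_11 = rho(1) = -0.7296.
Step k = 2:
  phi_22 = [rho(2) - phi_11 rho(1)] / [1 - phi_11 rho(1)] = [0.5347 - (-0.7296)(-0.7296)] / [1 - (-0.7296)(-0.7296)]
         = 0.00238384 / 0.46768384 = 0.0051.
Therefore phi_{22} = 0.0051.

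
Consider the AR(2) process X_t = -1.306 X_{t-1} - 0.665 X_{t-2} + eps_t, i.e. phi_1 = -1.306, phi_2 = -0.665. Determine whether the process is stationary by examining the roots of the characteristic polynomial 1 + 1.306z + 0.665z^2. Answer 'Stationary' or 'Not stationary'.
\text{Stationary}

The AR(p) characteristic polynomial is P(z) = 1 + 1.306z + 0.665z^2.
Stationarity requires all roots to lie outside the unit circle, i.e. |z| > 1 for every root.
Set 1 + (1.306) z + (0.665) z^2 = 0, i.e. a z^2 + b z + c = 0 with a = 0.665, b = 1.306, c = 1.
Discriminant D = b^2 - 4ac = (1.306)^2 - 4*(0.665)*1 = 1.705636 - (2.66) = -0.954364.
D < 0, so the roots are the complex-conjugate pair z = (-b +/- i sqrt(-D)) / (2a) = -0.982 +/- 0.7345i.
For a conjugate pair |z|^2 = z * conj(z) = (product of roots) = c/a = 1/(0.665) = 1.503759, so |z| = sqrt(1.503759) = 1.2263 for both roots.
Moduli of all roots: 1.2263, 1.2263.
All moduli strictly greater than 1? Yes.
Verdict: Stationary.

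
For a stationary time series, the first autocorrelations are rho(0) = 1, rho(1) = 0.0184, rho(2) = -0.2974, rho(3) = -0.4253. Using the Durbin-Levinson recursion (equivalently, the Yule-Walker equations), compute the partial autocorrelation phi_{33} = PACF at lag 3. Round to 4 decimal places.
\phi_{33} = -0.4530

The PACF at lag k is phi_{kk}, the last component of the solution
to the Yule-Walker system G_k phi = r_k where
  (G_k)_{ij} = rho(|i - j|), (r_k)_i = rho(i), i,j = 1..k.
Equivalently, Durbin-Levinson gives phi_{kk} iteratively:
  phi_{11} = rho(1)
  phi_{kk} = [rho(k) - sum_{j=1..k-1} phi_{k-1,j} rho(k-j)]
            / [1 - sum_{j=1..k-1} phi_{k-1,j} rho(j)],
  phi_{k,j} = phi_{k-1,j} - phi_{kk} phi_{k-1,k-j},  j = 1..k-1.
Step k = 1:
  phi_11 = rho(1) = 0.0184.
Step k = 2:
  phi_22 = [rho(2) - phi_11 rho(1)] / [1 - phi_11 rho(1)] = [-0.2974 - (0.0184)(0.0184)] / [1 - (0.0184)(0.0184)]
         = -0.29773856 / 0.99966144 = -0.297839.
  Update: phi_21 = phi_11 - phi_22 phi_11 = 0.0184 - (-0.297839)(0.0184) = 0.02388.
Step k = 3:
  phi_33 = [rho(3) - phi_21 rho(2) - phi_22 rho(1)] / [1 - phi_21 rho(1) - phi_22 rho(2)]
    numerator   = -0.4253 - (0.02388)(-0.2974) - (-0.297839)(0.0184) = -0.41271777
    denominator = 1 - (0.02388)(0.0184) - (-0.297839)(-0.2974) = 0.91098317
  phi_33 = -0.41271777 / 0.91098317 = -0.453.
Therefore phi_{33} = -0.4530.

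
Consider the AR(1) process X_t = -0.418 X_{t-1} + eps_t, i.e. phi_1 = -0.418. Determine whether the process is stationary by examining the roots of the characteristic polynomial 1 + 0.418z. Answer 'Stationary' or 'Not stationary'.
\text{Stationary}

The AR(p) characteristic polynomial is P(z) = 1 + 0.418z.
Stationarity requires all roots to lie outside the unit circle, i.e. |z| > 1 for every root.
This is linear in z: 1 + (0.418) z = 0  =>  z = -1/(0.418) = -2.392344,  |z| = 2.392344.
Moduli of all roots: 2.3923.
All moduli strictly greater than 1? Yes.
Verdict: Stationary.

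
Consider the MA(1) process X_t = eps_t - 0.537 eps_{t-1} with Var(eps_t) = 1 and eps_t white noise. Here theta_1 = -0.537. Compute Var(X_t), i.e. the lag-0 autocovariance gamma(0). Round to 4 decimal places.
\gamma(0) = 1.2884

For an MA(q) process X_t = eps_t + sum_i theta_i eps_{t-i} with
Var(eps_t) = sigma^2, the variance is
  gamma(0) = sigma^2 * (1 + sum_i theta_i^2).
  sum_i theta_i^2 = (-0.537)^2 = 0.288369.
  gamma(0) = 1 * (1 + 0.288369) = 1 * 1.288369 = 1.288369, which rounds to 1.2884.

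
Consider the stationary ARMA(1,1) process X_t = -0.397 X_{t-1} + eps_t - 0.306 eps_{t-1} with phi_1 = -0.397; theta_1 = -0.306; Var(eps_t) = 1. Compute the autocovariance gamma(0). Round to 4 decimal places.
\gamma(0) = 1.5867

Multiply the model equation by X_{t-k} and take expectations. With theta_0 = psi_0 = 1 and psi_j the MA(infinity) weights, this gives
  gamma(k) - sum_i phi_i gamma(k-i) = c_k,
  c_k = sigma^2 * sum_{j=k..q} theta_j psi_{j-k}   (c_k = 0 for k > q),
using gamma(-m) = gamma(m).
psi-weights needed (psi_j = theta_j + sum_i phi_i psi_{j-i}):
  psi_1 = theta_1 + phi_1 = -0.306 + (-0.397) = -0.703
Right-hand sides:
  c_0 = sigma^2 (1 + theta_1 psi_1) = 1 * (1 + (-0.306)(-0.703)) = 1 * 1.215118 = 1.215118
  c_1 = sigma^2 theta_1 = 1 * (-0.306) = -0.306
  c_2 = 0
Equations for k = 0 and k = 1 (AR order 1):
  gamma(0) = phi_1 gamma(1) + c_0
  gamma(1) = phi_1 gamma(0) + c_1
Substituting the second into the first: gamma(0) (1 - phi_1^2) = c_0 + phi_1 c_1, so
  gamma(0) = (c_0 + phi_1 c_1) / (1 - phi_1^2) = (1.215118 + (-0.397)(-0.306)) / (1 - (-0.397)^2) = 1.3366 / 0.842391 = 1.586674.
Therefore gamma(0) = 1.5867 (to 4 decimal places).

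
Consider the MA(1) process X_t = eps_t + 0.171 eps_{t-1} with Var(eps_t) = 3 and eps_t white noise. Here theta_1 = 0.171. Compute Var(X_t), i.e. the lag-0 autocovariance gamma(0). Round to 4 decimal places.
\gamma(0) = 3.0877

For an MA(q) process X_t = eps_t + sum_i theta_i eps_{t-i} with
Var(eps_t) = sigma^2, the variance is
  gamma(0) = sigma^2 * (1 + sum_i theta_i^2).
  sum_i theta_i^2 = (0.171)^2 = 0.029241.
  gamma(0) = 3 * (1 + 0.029241) = 3 * 1.029241 = 3.087723, which rounds to 3.0877.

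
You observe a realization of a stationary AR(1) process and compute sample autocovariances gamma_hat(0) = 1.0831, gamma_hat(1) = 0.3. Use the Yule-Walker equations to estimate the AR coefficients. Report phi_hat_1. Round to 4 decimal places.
\hat\phi_{1} = 0.2770

The Yule-Walker equations for an AR(p) process read, in matrix form,
  Gamma_p phi = r_p,   with   (Gamma_p)_{ij} = gamma(|i - j|),
                       (r_p)_i = gamma(i),   i,j = 1..p.
Substitute the sample gammas (Toeplitz matrix and right-hand side of size 1):
  Gamma_p = [[1.0831]]
  r_p     = [0.3]
With p = 1 this is the single equation gamma(0) phi_1 = gamma(1):
  phi_hat_1 = gamma(1) / gamma(0) = 0.3 / 1.0831 = 0.2770.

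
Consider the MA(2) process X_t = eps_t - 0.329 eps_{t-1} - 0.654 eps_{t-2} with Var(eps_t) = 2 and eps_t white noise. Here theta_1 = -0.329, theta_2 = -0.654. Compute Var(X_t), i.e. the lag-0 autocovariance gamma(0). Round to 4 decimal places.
\gamma(0) = 3.0719

For an MA(q) process X_t = eps_t + sum_i theta_i eps_{t-i} with
Var(eps_t) = sigma^2, the variance is
  gamma(0) = sigma^2 * (1 + sum_i theta_i^2).
  sum_i theta_i^2 = (-0.329)^2 + (-0.654)^2 = 0.108241 + 0.427716 = 0.535957.
  gamma(0) = 2 * (1 + 0.535957) = 2 * 1.535957 = 3.071914, which rounds to 3.0719.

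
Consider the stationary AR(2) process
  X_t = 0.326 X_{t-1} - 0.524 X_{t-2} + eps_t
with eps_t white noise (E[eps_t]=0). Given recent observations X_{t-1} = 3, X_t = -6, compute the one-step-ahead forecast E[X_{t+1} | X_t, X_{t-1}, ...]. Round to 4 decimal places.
E[X_{t+1} \mid \mathcal F_t] = -3.5280

For an AR(p) model X_t = c + sum_i phi_i X_{t-i} + eps_t, the
one-step-ahead conditional mean is
  E[X_{t+1} | X_t, ...] = c + sum_i phi_i X_{t+1-i}.
Substitute known values:
  E[X_{t+1} | ...] = (0.326) * (-6) + (-0.524) * (3)
                   = -3.5280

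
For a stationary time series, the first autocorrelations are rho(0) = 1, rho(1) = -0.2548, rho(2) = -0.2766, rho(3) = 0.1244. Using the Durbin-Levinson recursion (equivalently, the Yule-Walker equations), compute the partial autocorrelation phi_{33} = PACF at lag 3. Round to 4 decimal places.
\phi_{33} = -0.0801

The PACF at lag k is phi_{kk}, the last component of the solution
to the Yule-Walker system G_k phi = r_k where
  (G_k)_{ij} = rho(|i - j|), (r_k)_i = rho(i), i,j = 1..k.
Equivalently, Durbin-Levinson gives phi_{kk} iteratively:
  phi_{11} = rho(1)
  phi_{kk} = [rho(k) - sum_{j=1..k-1} phi_{k-1,j} rho(k-j)]
            / [1 - sum_{j=1..k-1} phi_{k-1,j} rho(j)],
  phi_{k,j} = phi_{k-1,j} - phi_{kk} phi_{k-1,k-j},  j = 1..k-1.
Step k = 1:
  phi_11 = rho(1) = -0.2548.
Step k = 2:
  phi_22 = [rho(2) - phi_11 rho(1)] / [1 - phi_11 rho(1)] = [-0.2766 - (-0.2548)(-0.2548)] / [1 - (-0.2548)(-0.2548)]
         = -0.34152304 / 0.93507696 = -0.365235.
  Update: phi_21 = phi_11 - phi_22 phi_11 = -0.2548 - (-0.365235)(-0.2548) = -0.347862.
Step k = 3:
  phi_33 = [rho(3) - phi_21 rho(2) - phi_22 rho(1)] / [1 - phi_21 rho(1) - phi_22 rho(2)]
    numerator   = 0.1244 - (-0.347862)(-0.2766) - (-0.365235)(-0.2548) = -0.06488055
    denominator = 1 - (-0.347862)(-0.2548) - (-0.365235)(-0.2766) = 0.81034072
  phi_33 = -0.06488055 / 0.81034072 = -0.0801.
Therefore phi_{33} = -0.0801.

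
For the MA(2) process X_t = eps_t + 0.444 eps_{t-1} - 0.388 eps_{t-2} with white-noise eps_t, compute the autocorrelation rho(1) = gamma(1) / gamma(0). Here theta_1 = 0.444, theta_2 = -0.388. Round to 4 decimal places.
\rho(1) = 0.2016

For an MA(q) process with theta_0 = 1, the autocovariance is
  gamma(k) = sigma^2 * sum_{i=0..q-k} theta_i * theta_{i+k},
and rho(k) = gamma(k) / gamma(0). Sigma^2 cancels.
  numerator   = (1)*(0.444) + (0.444)*(-0.388) = 0.271728.
  denominator = (1)^2 + (0.444)^2 + (-0.388)^2 = 1.34768.
  rho(1) = 0.271728 / 1.34768 = 0.2016.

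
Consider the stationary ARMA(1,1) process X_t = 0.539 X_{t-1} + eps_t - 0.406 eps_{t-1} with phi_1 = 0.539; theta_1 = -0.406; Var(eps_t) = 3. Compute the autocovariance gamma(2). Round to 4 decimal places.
\gamma(2) = 0.2368

Multiply the model equation by X_{t-k} and take expectations. With theta_0 = psi_0 = 1 and psi_j the MA(infinity) weights, this gives
  gamma(k) - sum_i phi_i gamma(k-i) = c_k,
  c_k = sigma^2 * sum_{j=k..q} theta_j psi_{j-k}   (c_k = 0 for k > q),
using gamma(-m) = gamma(m).
psi-weights needed (psi_j = theta_j + sum_i phi_i psi_{j-i}):
  psi_1 = theta_1 + phi_1 = -0.406 + (0.539) = 0.133
Right-hand sides:
  c_0 = sigma^2 (1 + theta_1 psi_1) = 3 * (1 + (-0.406)(0.133)) = 3 * 0.946002 = 2.838006
  c_1 = sigma^2 theta_1 = 3 * (-0.406) = -1.218
  c_2 = 0
Equations for k = 0 and k = 1 (AR order 1):
  gamma(0) = phi_1 gamma(1) + c_0
  gamma(1) = phi_1 gamma(0) + c_1
Substituting the second into the first: gamma(0) (1 - phi_1^2) = c_0 + phi_1 c_1, so
  gamma(0) = (c_0 + phi_1 c_1) / (1 - phi_1^2) = (2.838006 + (0.539)(-1.218)) / (1 - (0.539)^2) = 2.181504 / 0.709479 = 3.074797.
  gamma(1) = phi_1 gamma(0) + c_1 = (0.539)(3.074797) + (-1.218) = 0.439316.
For k = 2 (> q): gamma(2) = phi_1 gamma(1) = (0.539)(0.439316) = 0.236791.
Therefore gamma(2) = 0.2368 (to 4 decimal places).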